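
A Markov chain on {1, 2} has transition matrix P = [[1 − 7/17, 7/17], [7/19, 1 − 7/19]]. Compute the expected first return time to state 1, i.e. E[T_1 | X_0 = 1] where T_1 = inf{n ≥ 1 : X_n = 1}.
E[T_1 | X_0 = 1] = 1/π_1 = 36/17

For an irreducible recurrent Markov chain with stationary distribution π, E[T_i | X_0 = i] = 1/π_i (Kac's formula). Here π_1 = (7/19)/(7/17 + 7/19) = (7/19)/(252/323) = 17/36, so E[T_1 | X_0 = 1] = 1/π_1 = (7/17 + 7/19)/(7/19) = (252/323)/(7/19) = 36/17.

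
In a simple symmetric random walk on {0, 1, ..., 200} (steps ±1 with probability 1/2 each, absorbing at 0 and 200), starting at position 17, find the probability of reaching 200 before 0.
P(hit 200 before 0) = 17/200

Let u_k = P(hit 200 before 0 | start at k). Then u_0 = 0, u_200 = 1, and u_k = u_{k-1}/2 + u_{k+1}/2 for 1 ≤ k ≤ 199. This harmonic recurrence is solved by u_k = k/200, giving u_17 = 17/200.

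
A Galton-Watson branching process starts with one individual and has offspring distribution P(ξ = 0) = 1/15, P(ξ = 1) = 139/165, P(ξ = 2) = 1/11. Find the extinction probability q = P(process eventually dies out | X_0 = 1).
q = 11/15

The pgf is f(s) = 1/15 + 139/165·s + 1/11·s². The extinction probability q is the smallest fixed point of f in [0, 1]. Setting s = f(s):
  1/11·s² + (139/165 − 1)·s + 1/15 = 0
  1/11·s² − (1/15 + 1/11)·s + 1/15 = 0
which factors as (s − 1)·(1/11·s − 1/15) = 0, giving roots s = 1 and s = (1/15)/(1/11) = 11/15.
Mean offspring μ = 139/165 + 2·1/11 = 169/165 > 1 (supercritical), so q < 1. The extinction probability is the smaller root: q = (1/15)/(1/11) = 11/15.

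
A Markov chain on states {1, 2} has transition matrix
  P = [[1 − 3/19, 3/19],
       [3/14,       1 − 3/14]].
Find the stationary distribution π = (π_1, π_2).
π_1 = 19/33, π_2 = 14/33

Solve πP = π with π_1 + π_2 = 1. From πP = π: π_1 · (1 − 3/19) + π_2 · 3/14 = π_1 ⇒ π_2 · 3/14 = π_1 · 3/19 ⇒ π_2/π_1 = (3/19)/(3/14) = 14/19. Together with π_1 + π_2 = 1:
  π_1 = (3/14)/(3/19 + 3/14) = (3/14)/(99/266) = 19/33,
  π_2 = (3/19)/(3/19 + 3/14) = (3/19)/(99/266) = 14/33.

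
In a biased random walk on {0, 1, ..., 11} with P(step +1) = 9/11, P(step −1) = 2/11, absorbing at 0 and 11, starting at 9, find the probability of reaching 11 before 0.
P(hit 11 before 0) = (1 − (2/9)^9) / (1 − (2/9)^11) = 4483002591/4483008223

Let u_k denote P(reach 11 before 0 | start at k). Boundary: u_0 = 0, u_11 = 1. Recurrence: u_k = 9/11·u_{k+1} + 2/11·u_{k-1} for 1 ≤ k ≤ 10. Try u_k = A + B·r^k with r = q/p = (2/11)/(9/11) = 2/9. Substitution satisfies the recurrence; boundary conditions give:
  u_k = (1 − r^k) / (1 − r^N) = (1 − (2/9)^9) / (1 − (2/9)^11) = 4483002591/4483008223.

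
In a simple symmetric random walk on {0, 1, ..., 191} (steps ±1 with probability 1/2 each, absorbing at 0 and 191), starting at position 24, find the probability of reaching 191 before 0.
P(hit 191 before 0) = 24/191

Let u_k = P(hit 191 before 0 | start at k). Then u_0 = 0, u_191 = 1, and u_k = u_{k-1}/2 + u_{k+1}/2 for 1 ≤ k ≤ 190. This harmonic recurrence is solved by u_k = k/191, giving u_24 = 24/191.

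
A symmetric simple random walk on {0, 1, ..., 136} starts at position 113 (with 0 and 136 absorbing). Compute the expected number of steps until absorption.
E[τ | X_0 = 113] = 2599

Let v_k = E[τ | X_0 = k]. Boundary: v_0 = v_136 = 0. Recurrence: v_k = 1 + (v_{k-1} + v_{k+1})/2 for 1 ≤ k ≤ 135. The particular solution to v_k − (v_{k-1} + v_{k+1})/2 = 1 is v_k = −k^2. Adding homogeneous solution A + B k and matching boundaries gives v_k = k (136 − k). Substituting k = 113: v_113 = 113 · 23 = 2599.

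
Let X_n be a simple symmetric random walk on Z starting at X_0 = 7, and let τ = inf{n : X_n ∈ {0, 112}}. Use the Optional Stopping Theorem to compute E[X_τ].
E[X_τ] = 7

X_n is a martingale and τ is a bounded-mean stopping time (indeed τ is finite a.s. with bounded expectation since the walk is in a bounded region). By the OST, E[X_τ] = E[X_0] = 7. Equivalently: E[X_τ] = 112 · P(hit 112 first) + 0 · P(hit 0 first) = 112 · (7/112) = 7.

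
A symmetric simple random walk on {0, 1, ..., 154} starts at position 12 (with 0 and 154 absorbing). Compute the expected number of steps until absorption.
E[τ | X_0 = 12] = 1704

Let v_k = E[τ | X_0 = k]. Boundary: v_0 = v_154 = 0. Recurrence: v_k = 1 + (v_{k-1} + v_{k+1})/2 for 1 ≤ k ≤ 153. The particular solution to v_k − (v_{k-1} + v_{k+1})/2 = 1 is v_k = −k^2. Adding homogeneous solution A + B k and matching boundaries gives v_k = k (154 − k). Substituting k = 12: v_12 = 12 · 142 = 1704.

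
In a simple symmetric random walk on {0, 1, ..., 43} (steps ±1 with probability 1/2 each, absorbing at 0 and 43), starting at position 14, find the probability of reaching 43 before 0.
P(hit 43 before 0) = 14/43

Let u_k = P(hit 43 before 0 | start at k). Then u_0 = 0, u_43 = 1, and u_k = u_{k-1}/2 + u_{k+1}/2 for 1 ≤ k ≤ 42. This harmonic recurrence is solved by u_k = k/43, giving u_14 = 14/43.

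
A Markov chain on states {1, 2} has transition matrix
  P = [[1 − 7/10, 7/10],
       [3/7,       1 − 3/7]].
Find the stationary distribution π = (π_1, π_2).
π_1 = 30/79, π_2 = 49/79

Solve πP = π with π_1 + π_2 = 1. From πP = π: π_1 · (1 − 7/10) + π_2 · 3/7 = π_1 ⇒ π_2 · 3/7 = π_1 · 7/10 ⇒ π_2/π_1 = (7/10)/(3/7) = 49/30. Together with π_1 + π_2 = 1:
  π_1 = (3/7)/(7/10 + 3/7) = (3/7)/(79/70) = 30/79,
  π_2 = (7/10)/(7/10 + 3/7) = (7/10)/(79/70) = 49/79.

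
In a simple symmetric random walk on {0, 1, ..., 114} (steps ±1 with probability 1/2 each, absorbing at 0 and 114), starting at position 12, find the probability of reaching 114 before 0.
P(hit 114 before 0) = 12/114 = 2/19

Let u_k = P(hit 114 before 0 | start at k). Then u_0 = 0, u_114 = 1, and u_k = u_{k-1}/2 + u_{k+1}/2 for 1 ≤ k ≤ 113. This harmonic recurrence is solved by u_k = k/114, giving u_12 = 12/114 = 2/19.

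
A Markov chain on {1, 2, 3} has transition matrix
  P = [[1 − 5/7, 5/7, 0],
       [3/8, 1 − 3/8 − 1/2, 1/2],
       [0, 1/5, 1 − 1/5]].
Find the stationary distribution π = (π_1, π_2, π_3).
π = (3/23, 40/161, 100/161)

This is a birth-death chain on three states, which satisfies detailed balance: π_1 · P_{12} = π_2 · P_{21} and π_2 · P_{23} = π_3 · P_{32}.
From π_1 · 5/7 = π_2 · 3/8: π_2/π_1 = (5/7)/(3/8) = 40/21.
From π_2 · 1/2 = π_3 · 1/5: π_3/π_2 = (1/2)/(1/5) = 5/2.
Take π_1 proportional to 1; then unnormalized π = (1, 40/21, 100/21). Normalize by dividing by the sum 23/3:
  π = (3/23, 40/161, 100/161).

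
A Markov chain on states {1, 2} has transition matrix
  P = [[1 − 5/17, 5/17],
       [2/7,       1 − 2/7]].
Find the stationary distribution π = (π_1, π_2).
π_1 = 34/69, π_2 = 35/69

Solve πP = π with π_1 + π_2 = 1. From πP = π: π_1 · (1 − 5/17) + π_2 · 2/7 = π_1 ⇒ π_2 · 2/7 = π_1 · 5/17 ⇒ π_2/π_1 = (5/17)/(2/7) = 35/34. Together with π_1 + π_2 = 1:
  π_1 = (2/7)/(5/17 + 2/7) = (2/7)/(69/119) = 34/69,
  π_2 = (5/17)/(5/17 + 2/7) = (5/17)/(69/119) = 35/69.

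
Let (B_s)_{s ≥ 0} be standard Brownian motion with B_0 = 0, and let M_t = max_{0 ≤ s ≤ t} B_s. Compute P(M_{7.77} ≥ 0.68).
P(M_{7.77} ≥ 0.68) = 2·P(B_{7.77} ≥ 0.68) = 2(1 − Φ(0.68/√7.77)) ≈ 0.8073

By the reflection principle for Brownian motion, P(M_t ≥ a) = 2 · P(B_t ≥ a) for a ≥ 0. Since B_t ~ N(0, t), P(B_t ≥ 0.68) = 1 − Φ(0.68/√t) = 1 − Φ(0.68/√7.77) = 1 − Φ(0.2439). So
  P(M_{7.77} ≥ 0.68) = 2(1 − Φ(0.2439)) ≈ 0.8073.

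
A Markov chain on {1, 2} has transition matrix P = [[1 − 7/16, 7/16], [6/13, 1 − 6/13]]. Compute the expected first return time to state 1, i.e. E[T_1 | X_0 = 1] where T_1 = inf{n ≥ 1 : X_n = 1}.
E[T_1 | X_0 = 1] = 1/π_1 = 187/96

For an irreducible recurrent Markov chain with stationary distribution π, E[T_i | X_0 = i] = 1/π_i (Kac's formula). Here π_1 = (6/13)/(7/16 + 6/13) = (6/13)/(187/208) = 96/187, so E[T_1 | X_0 = 1] = 1/π_1 = (7/16 + 6/13)/(6/13) = (187/208)/(6/13) = 187/96.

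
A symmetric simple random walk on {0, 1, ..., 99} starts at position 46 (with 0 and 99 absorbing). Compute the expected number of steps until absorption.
E[τ | X_0 = 46] = 2438

Let v_k = E[τ | X_0 = k]. Boundary: v_0 = v_99 = 0. Recurrence: v_k = 1 + (v_{k-1} + v_{k+1})/2 for 1 ≤ k ≤ 98. The particular solution to v_k − (v_{k-1} + v_{k+1})/2 = 1 is v_k = −k^2. Adding homogeneous solution A + B k and matching boundaries gives v_k = k (99 − k). Substituting k = 46: v_46 = 46 · 53 = 2438.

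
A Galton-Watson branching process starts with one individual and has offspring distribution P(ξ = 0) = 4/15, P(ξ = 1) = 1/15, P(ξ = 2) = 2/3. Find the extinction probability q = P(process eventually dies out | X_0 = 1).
q = 2/5

The pgf is f(s) = 4/15 + 1/15·s + 2/3·s². The extinction probability q is the smallest fixed point of f in [0, 1]. Setting s = f(s):
  2/3·s² + (1/15 − 1)·s + 4/15 = 0
  2/3·s² − (4/15 + 2/3)·s + 4/15 = 0
which factors as (s − 1)·(2/3·s − 4/15) = 0, giving roots s = 1 and s = (4/15)/(2/3) = 2/5.
Mean offspring μ = 1/15 + 2·2/3 = 7/5 > 1 (supercritical), so q < 1. The extinction probability is the smaller root: q = (4/15)/(2/3) = 2/5.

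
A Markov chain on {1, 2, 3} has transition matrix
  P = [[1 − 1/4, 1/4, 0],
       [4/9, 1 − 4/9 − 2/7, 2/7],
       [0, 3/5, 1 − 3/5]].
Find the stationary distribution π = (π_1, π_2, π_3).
π = (112/205, 63/205, 6/41)

This is a birth-death chain on three states, which satisfies detailed balance: π_1 · P_{12} = π_2 · P_{21} and π_2 · P_{23} = π_3 · P_{32}.
From π_1 · 1/4 = π_2 · 4/9: π_2/π_1 = (1/4)/(4/9) = 9/16.
From π_2 · 2/7 = π_3 · 3/5: π_3/π_2 = (2/7)/(3/5) = 10/21.
Take π_1 proportional to 1; then unnormalized π = (1, 9/16, 15/56). Normalize by dividing by the sum 205/112:
  π = (112/205, 63/205, 6/41).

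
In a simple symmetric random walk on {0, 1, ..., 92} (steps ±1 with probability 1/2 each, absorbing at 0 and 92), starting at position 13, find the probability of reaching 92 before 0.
P(hit 92 before 0) = 13/92

Let u_k = P(hit 92 before 0 | start at k). Then u_0 = 0, u_92 = 1, and u_k = u_{k-1}/2 + u_{k+1}/2 for 1 ≤ k ≤ 91. This harmonic recurrence is solved by u_k = k/92, giving u_13 = 13/92.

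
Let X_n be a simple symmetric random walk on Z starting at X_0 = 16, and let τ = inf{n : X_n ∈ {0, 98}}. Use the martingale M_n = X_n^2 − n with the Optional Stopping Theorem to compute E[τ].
E[τ] = 1312

M_n = X_n^2 − n is a martingale (since E[X_{n+1}^2 | F_n] = X_n^2 + 1). By OST (τ has finite mean in a bounded region), E[M_τ] = E[M_0] = X_0^2 − 0 = 16^2 = 256. Also E[M_τ] = E[X_τ^2] − E[τ]. The walk exits at 0 or 98, with P(hit 98 first) = 16/98, so E[X_τ^2] = 98^2 · 16/98 + 0 = 1568. Thus E[τ] = E[X_τ^2] − E[M_τ] = 1568 − 256 = 1312 = 16(98 − 16) = 1312.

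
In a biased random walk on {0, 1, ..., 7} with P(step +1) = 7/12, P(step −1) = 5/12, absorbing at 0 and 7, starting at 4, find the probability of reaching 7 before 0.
P(hit 7 before 0) = (1 − (5/7)^4) / (1 − (5/7)^7) = 304584/372709

Let u_k denote P(reach 7 before 0 | start at k). Boundary: u_0 = 0, u_7 = 1. Recurrence: u_k = 7/12·u_{k+1} + 5/12·u_{k-1} for 1 ≤ k ≤ 6. Try u_k = A + B·r^k with r = q/p = (5/12)/(7/12) = 5/7. Substitution satisfies the recurrence; boundary conditions give:
  u_k = (1 − r^k) / (1 − r^N) = (1 − (5/7)^4) / (1 − (5/7)^7) = 304584/372709.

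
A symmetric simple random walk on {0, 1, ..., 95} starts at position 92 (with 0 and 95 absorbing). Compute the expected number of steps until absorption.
E[τ | X_0 = 92] = 276

Let v_k = E[τ | X_0 = k]. Boundary: v_0 = v_95 = 0. Recurrence: v_k = 1 + (v_{k-1} + v_{k+1})/2 for 1 ≤ k ≤ 94. The particular solution to v_k − (v_{k-1} + v_{k+1})/2 = 1 is v_k = −k^2. Adding homogeneous solution A + B k and matching boundaries gives v_k = k (95 − k). Substituting k = 92: v_92 = 92 · 3 = 276.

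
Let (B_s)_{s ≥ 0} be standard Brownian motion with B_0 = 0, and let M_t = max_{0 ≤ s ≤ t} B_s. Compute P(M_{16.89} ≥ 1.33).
P(M_{16.89} ≥ 1.33) = 2·P(B_{16.89} ≥ 1.33) = 2(1 − Φ(1.33/√16.89)) ≈ 0.7462

By the reflection principle for Brownian motion, P(M_t ≥ a) = 2 · P(B_t ≥ a) for a ≥ 0. Since B_t ~ N(0, t), P(B_t ≥ 1.33) = 1 − Φ(1.33/√t) = 1 − Φ(1.33/√16.89) = 1 − Φ(0.3236). So
  P(M_{16.89} ≥ 1.33) = 2(1 − Φ(0.3236)) ≈ 0.7462.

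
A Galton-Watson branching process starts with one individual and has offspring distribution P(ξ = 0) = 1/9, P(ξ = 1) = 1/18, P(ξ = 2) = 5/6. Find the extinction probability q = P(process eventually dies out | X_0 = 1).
q = 2/15

The pgf is f(s) = 1/9 + 1/18·s + 5/6·s². The extinction probability q is the smallest fixed point of f in [0, 1]. Setting s = f(s):
  5/6·s² + (1/18 − 1)·s + 1/9 = 0
  5/6·s² − (1/9 + 5/6)·s + 1/9 = 0
which factors as (s − 1)·(5/6·s − 1/9) = 0, giving roots s = 1 and s = (1/9)/(5/6) = 2/15.
Mean offspring μ = 1/18 + 2·5/6 = 31/18 > 1 (supercritical), so q < 1. The extinction probability is the smaller root: q = (1/9)/(5/6) = 2/15.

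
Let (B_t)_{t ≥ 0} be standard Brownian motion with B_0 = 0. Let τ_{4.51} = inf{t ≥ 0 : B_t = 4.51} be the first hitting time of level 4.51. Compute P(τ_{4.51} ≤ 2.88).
P(τ_{4.51} ≤ 2.88) = 2(1 − Φ(4.51/√2.88)) = 2(1 − Φ(2.6575)) ≈ 0.0079

By the reflection principle for standard BM, P(τ_b ≤ t) = 2 · P(B_t ≥ b). Since B_t ~ N(0, t), P(B_t ≥ 4.51) = 1 − Φ(4.51/√t) = 1 − Φ(4.51/√2.88) = 1 − Φ(2.6575) ≈ 0.00394. Doubling: P(τ_{4.51} ≤ 2.88) ≈ 2 · 0.00394 = 0.00788 ≈ 0.0079.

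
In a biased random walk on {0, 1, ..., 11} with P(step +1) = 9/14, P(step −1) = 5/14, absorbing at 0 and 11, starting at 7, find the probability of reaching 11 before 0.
P(hit 11 before 0) = (1 − (5/9)^7) / (1 − (5/9)^11) = 7717120371/7833057871

Let u_k denote P(reach 11 before 0 | start at k). Boundary: u_0 = 0, u_11 = 1. Recurrence: u_k = 9/14·u_{k+1} + 5/14·u_{k-1} for 1 ≤ k ≤ 10. Try u_k = A + B·r^k with r = q/p = (5/14)/(9/14) = 5/9. Substitution satisfies the recurrence; boundary conditions give:
  u_k = (1 − r^k) / (1 − r^N) = (1 − (5/9)^7) / (1 − (5/9)^11) = 7717120371/7833057871.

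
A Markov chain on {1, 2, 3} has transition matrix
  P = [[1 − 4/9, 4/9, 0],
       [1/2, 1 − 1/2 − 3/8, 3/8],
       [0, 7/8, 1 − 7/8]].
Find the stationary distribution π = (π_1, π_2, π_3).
π = (63/143, 56/143, 24/143)

This is a birth-death chain on three states, which satisfies detailed balance: π_1 · P_{12} = π_2 · P_{21} and π_2 · P_{23} = π_3 · P_{32}.
From π_1 · 4/9 = π_2 · 1/2: π_2/π_1 = (4/9)/(1/2) = 8/9.
From π_2 · 3/8 = π_3 · 7/8: π_3/π_2 = (3/8)/(7/8) = 3/7.
Take π_1 proportional to 1; then unnormalized π = (1, 8/9, 8/21). Normalize by dividing by the sum 143/63:
  π = (63/143, 56/143, 24/143).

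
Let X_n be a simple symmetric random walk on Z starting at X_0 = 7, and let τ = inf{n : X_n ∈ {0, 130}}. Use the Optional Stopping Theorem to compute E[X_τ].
E[X_τ] = 7

X_n is a martingale and τ is a bounded-mean stopping time (indeed τ is finite a.s. with bounded expectation since the walk is in a bounded region). By the OST, E[X_τ] = E[X_0] = 7. Equivalently: E[X_τ] = 130 · P(hit 130 first) + 0 · P(hit 0 first) = 130 · (7/130) = 7.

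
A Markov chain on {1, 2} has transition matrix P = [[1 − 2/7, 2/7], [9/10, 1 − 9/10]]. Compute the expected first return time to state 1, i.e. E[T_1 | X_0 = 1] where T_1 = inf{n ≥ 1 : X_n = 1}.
E[T_1 | X_0 = 1] = 1/π_1 = 83/63

For an irreducible recurrent Markov chain with stationary distribution π, E[T_i | X_0 = i] = 1/π_i (Kac's formula). Here π_1 = (9/10)/(2/7 + 9/10) = (9/10)/(83/70) = 63/83, so E[T_1 | X_0 = 1] = 1/π_1 = (2/7 + 9/10)/(9/10) = (83/70)/(9/10) = 83/63.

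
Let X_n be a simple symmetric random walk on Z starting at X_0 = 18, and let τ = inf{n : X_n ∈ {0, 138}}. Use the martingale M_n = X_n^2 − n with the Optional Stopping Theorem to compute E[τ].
E[τ] = 2160

M_n = X_n^2 − n is a martingale (since E[X_{n+1}^2 | F_n] = X_n^2 + 1). By OST (τ has finite mean in a bounded region), E[M_τ] = E[M_0] = X_0^2 − 0 = 18^2 = 324. Also E[M_τ] = E[X_τ^2] − E[τ]. The walk exits at 0 or 138, with P(hit 138 first) = 18/138, so E[X_τ^2] = 138^2 · 18/138 + 0 = 2484. Thus E[τ] = E[X_τ^2] − E[M_τ] = 2484 − 324 = 2160 = 18(138 − 18) = 2160.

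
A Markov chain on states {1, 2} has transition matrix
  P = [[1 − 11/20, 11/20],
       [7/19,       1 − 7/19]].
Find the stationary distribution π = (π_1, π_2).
π_1 = 140/349, π_2 = 209/349

Solve πP = π with π_1 + π_2 = 1. From πP = π: π_1 · (1 − 11/20) + π_2 · 7/19 = π_1 ⇒ π_2 · 7/19 = π_1 · 11/20 ⇒ π_2/π_1 = (11/20)/(7/19) = 209/140. Together with π_1 + π_2 = 1:
  π_1 = (7/19)/(11/20 + 7/19) = (7/19)/(349/380) = 140/349,
  π_2 = (11/20)/(11/20 + 7/19) = (11/20)/(349/380) = 209/349.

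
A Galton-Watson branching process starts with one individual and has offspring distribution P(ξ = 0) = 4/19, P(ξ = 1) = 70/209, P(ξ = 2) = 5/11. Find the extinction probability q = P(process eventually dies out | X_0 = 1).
q = 44/95

The pgf is f(s) = 4/19 + 70/209·s + 5/11·s². The extinction probability q is the smallest fixed point of f in [0, 1]. Setting s = f(s):
  5/11·s² + (70/209 − 1)·s + 4/19 = 0
  5/11·s² − (4/19 + 5/11)·s + 4/19 = 0
which factors as (s − 1)·(5/11·s − 4/19) = 0, giving roots s = 1 and s = (4/19)/(5/11) = 44/95.
Mean offspring μ = 70/209 + 2·5/11 = 260/209 > 1 (supercritical), so q < 1. The extinction probability is the smaller root: q = (4/19)/(5/11) = 44/95.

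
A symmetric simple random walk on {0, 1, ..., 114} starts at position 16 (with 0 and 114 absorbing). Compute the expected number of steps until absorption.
E[τ | X_0 = 16] = 1568

Let v_k = E[τ | X_0 = k]. Boundary: v_0 = v_114 = 0. Recurrence: v_k = 1 + (v_{k-1} + v_{k+1})/2 for 1 ≤ k ≤ 113. The particular solution to v_k − (v_{k-1} + v_{k+1})/2 = 1 is v_k = −k^2. Adding homogeneous solution A + B k and matching boundaries gives v_k = k (114 − k). Substituting k = 16: v_16 = 16 · 98 = 1568.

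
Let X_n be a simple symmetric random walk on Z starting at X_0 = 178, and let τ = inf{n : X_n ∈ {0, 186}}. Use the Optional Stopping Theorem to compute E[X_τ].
E[X_τ] = 178

X_n is a martingale and τ is a bounded-mean stopping time (indeed τ is finite a.s. with bounded expectation since the walk is in a bounded region). By the OST, E[X_τ] = E[X_0] = 178. Equivalently: E[X_τ] = 186 · P(hit 186 first) + 0 · P(hit 0 first) = 186 · (178/186) = 178.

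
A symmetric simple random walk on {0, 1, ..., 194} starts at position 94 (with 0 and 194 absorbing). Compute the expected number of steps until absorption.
E[τ | X_0 = 94] = 9400

Let v_k = E[τ | X_0 = k]. Boundary: v_0 = v_194 = 0. Recurrence: v_k = 1 + (v_{k-1} + v_{k+1})/2 for 1 ≤ k ≤ 193. The particular solution to v_k − (v_{k-1} + v_{k+1})/2 = 1 is v_k = −k^2. Adding homogeneous solution A + B k and matching boundaries gives v_k = k (194 − k). Substituting k = 94: v_94 = 94 · 100 = 9400.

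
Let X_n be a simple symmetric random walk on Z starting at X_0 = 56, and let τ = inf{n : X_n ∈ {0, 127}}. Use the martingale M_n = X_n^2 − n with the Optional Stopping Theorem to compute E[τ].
E[τ] = 3976

M_n = X_n^2 − n is a martingale (since E[X_{n+1}^2 | F_n] = X_n^2 + 1). By OST (τ has finite mean in a bounded region), E[M_τ] = E[M_0] = X_0^2 − 0 = 56^2 = 3136. Also E[M_τ] = E[X_τ^2] − E[τ]. The walk exits at 0 or 127, with P(hit 127 first) = 56/127, so E[X_τ^2] = 127^2 · 56/127 + 0 = 7112. Thus E[τ] = E[X_τ^2] − E[M_τ] = 7112 − 3136 = 3976 = 56(127 − 56) = 3976.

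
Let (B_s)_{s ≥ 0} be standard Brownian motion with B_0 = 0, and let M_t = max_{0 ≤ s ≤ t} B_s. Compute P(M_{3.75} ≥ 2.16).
P(M_{3.75} ≥ 2.16) = 2·P(B_{3.75} ≥ 2.16) = 2(1 − Φ(2.16/√3.75)) ≈ 0.2647

By the reflection principle for Brownian motion, P(M_t ≥ a) = 2 · P(B_t ≥ a) for a ≥ 0. Since B_t ~ N(0, t), P(B_t ≥ 2.16) = 1 − Φ(2.16/√t) = 1 − Φ(2.16/√3.75) = 1 − Φ(1.1154). So
  P(M_{3.75} ≥ 2.16) = 2(1 − Φ(1.1154)) ≈ 0.2647.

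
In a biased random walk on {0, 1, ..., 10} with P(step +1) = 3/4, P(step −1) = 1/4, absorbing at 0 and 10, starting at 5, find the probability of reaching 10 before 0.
P(hit 10 before 0) = (1 − (1/3)^5) / (1 − (1/3)^10) = 243/244

Let u_k denote P(reach 10 before 0 | start at k). Boundary: u_0 = 0, u_10 = 1. Recurrence: u_k = 3/4·u_{k+1} + 1/4·u_{k-1} for 1 ≤ k ≤ 9. Try u_k = A + B·r^k with r = q/p = (1/4)/(3/4) = 1/3. Substitution satisfies the recurrence; boundary conditions give:
  u_k = (1 − r^k) / (1 − r^N) = (1 − (1/3)^5) / (1 − (1/3)^10) = 243/244.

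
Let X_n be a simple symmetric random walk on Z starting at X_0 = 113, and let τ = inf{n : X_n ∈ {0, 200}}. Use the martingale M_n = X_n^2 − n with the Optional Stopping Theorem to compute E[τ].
E[τ] = 9831

M_n = X_n^2 − n is a martingale (since E[X_{n+1}^2 | F_n] = X_n^2 + 1). By OST (τ has finite mean in a bounded region), E[M_τ] = E[M_0] = X_0^2 − 0 = 113^2 = 12769. Also E[M_τ] = E[X_τ^2] − E[τ]. The walk exits at 0 or 200, with P(hit 200 first) = 113/200, so E[X_τ^2] = 200^2 · 113/200 + 0 = 22600. Thus E[τ] = E[X_τ^2] − E[M_τ] = 22600 − 12769 = 9831 = 113(200 − 113) = 9831.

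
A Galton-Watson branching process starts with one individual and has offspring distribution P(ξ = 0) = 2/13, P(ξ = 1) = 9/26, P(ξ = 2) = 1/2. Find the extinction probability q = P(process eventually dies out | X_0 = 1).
q = 4/13

The pgf is f(s) = 2/13 + 9/26·s + 1/2·s². The extinction probability q is the smallest fixed point of f in [0, 1]. Setting s = f(s):
  1/2·s² + (9/26 − 1)·s + 2/13 = 0
  1/2·s² − (2/13 + 1/2)·s + 2/13 = 0
which factors as (s − 1)·(1/2·s − 2/13) = 0, giving roots s = 1 and s = (2/13)/(1/2) = 4/13.
Mean offspring μ = 9/26 + 2·1/2 = 35/26 > 1 (supercritical), so q < 1. The extinction probability is the smaller root: q = (2/13)/(1/2) = 4/13.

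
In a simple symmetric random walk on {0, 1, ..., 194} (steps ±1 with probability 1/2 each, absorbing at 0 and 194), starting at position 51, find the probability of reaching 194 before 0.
P(hit 194 before 0) = 51/194

Let u_k = P(hit 194 before 0 | start at k). Then u_0 = 0, u_194 = 1, and u_k = u_{k-1}/2 + u_{k+1}/2 for 1 ≤ k ≤ 193. This harmonic recurrence is solved by u_k = k/194, giving u_51 = 51/194.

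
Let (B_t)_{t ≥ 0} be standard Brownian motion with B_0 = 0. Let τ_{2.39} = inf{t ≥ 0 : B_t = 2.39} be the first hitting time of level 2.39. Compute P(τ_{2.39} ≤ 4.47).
P(τ_{2.39} ≤ 4.47) = 2(1 − Φ(2.39/√4.47)) = 2(1 − Φ(1.1304)) ≈ 0.2583

By the reflection principle for standard BM, P(τ_b ≤ t) = 2 · P(B_t ≥ b). Since B_t ~ N(0, t), P(B_t ≥ 2.39) = 1 − Φ(2.39/√t) = 1 − Φ(2.39/√4.47) = 1 − Φ(1.1304) ≈ 0.12915. Doubling: P(τ_{2.39} ≤ 4.47) ≈ 2 · 0.12915 = 0.25830 ≈ 0.2583.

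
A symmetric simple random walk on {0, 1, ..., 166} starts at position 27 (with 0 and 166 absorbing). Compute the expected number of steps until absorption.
E[τ | X_0 = 27] = 3753

Let v_k = E[τ | X_0 = k]. Boundary: v_0 = v_166 = 0. Recurrence: v_k = 1 + (v_{k-1} + v_{k+1})/2 for 1 ≤ k ≤ 165. The particular solution to v_k − (v_{k-1} + v_{k+1})/2 = 1 is v_k = −k^2. Adding homogeneous solution A + B k and matching boundaries gives v_k = k (166 − k). Substituting k = 27: v_27 = 27 · 139 = 3753.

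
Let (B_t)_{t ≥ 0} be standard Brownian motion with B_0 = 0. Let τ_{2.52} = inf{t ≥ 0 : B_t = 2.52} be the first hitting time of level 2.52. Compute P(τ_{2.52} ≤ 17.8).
P(τ_{2.52} ≤ 17.8) = 2(1 − Φ(2.52/√17.8)) = 2(1 − Φ(0.5973)) ≈ 0.5503

By the reflection principle for standard BM, P(τ_b ≤ t) = 2 · P(B_t ≥ b). Since B_t ~ N(0, t), P(B_t ≥ 2.52) = 1 − Φ(2.52/√t) = 1 − Φ(2.52/√17.8) = 1 − Φ(0.5973) ≈ 0.27515. Doubling: P(τ_{2.52} ≤ 17.8) ≈ 2 · 0.27515 = 0.55030 ≈ 0.5503.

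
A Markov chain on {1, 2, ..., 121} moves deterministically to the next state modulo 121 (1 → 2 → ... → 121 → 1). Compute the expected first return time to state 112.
E[T_112 | X_0 = 112] = 121

The chain cycles deterministically, so starting at state 112 it returns in exactly 121 steps. Equivalently, the stationary distribution is uniform π_j = 1/121 for every state j, so by Kac's formula E[T_112] = 1/π_112 = 121.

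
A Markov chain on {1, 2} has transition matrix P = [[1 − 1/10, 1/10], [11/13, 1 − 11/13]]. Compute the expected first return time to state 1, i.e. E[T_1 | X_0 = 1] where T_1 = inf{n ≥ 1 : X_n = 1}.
E[T_1 | X_0 = 1] = 1/π_1 = 123/110

For an irreducible recurrent Markov chain with stationary distribution π, E[T_i | X_0 = i] = 1/π_i (Kac's formula). Here π_1 = (11/13)/(1/10 + 11/13) = (11/13)/(123/130) = 110/123, so E[T_1 | X_0 = 1] = 1/π_1 = (1/10 + 11/13)/(11/13) = (123/130)/(11/13) = 123/110.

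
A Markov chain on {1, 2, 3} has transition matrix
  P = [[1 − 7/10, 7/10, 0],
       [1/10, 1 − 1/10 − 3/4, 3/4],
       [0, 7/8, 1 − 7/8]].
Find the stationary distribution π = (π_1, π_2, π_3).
π = (1/14, 1/2, 3/7)

This is a birth-death chain on three states, which satisfies detailed balance: π_1 · P_{12} = π_2 · P_{21} and π_2 · P_{23} = π_3 · P_{32}.
From π_1 · 7/10 = π_2 · 1/10: π_2/π_1 = (7/10)/(1/10) = 7.
From π_2 · 3/4 = π_3 · 7/8: π_3/π_2 = (3/4)/(7/8) = 6/7.
Take π_1 proportional to 1; then unnormalized π = (1, 7, 6). Normalize by dividing by the sum 14:
  π = (1/14, 1/2, 3/7).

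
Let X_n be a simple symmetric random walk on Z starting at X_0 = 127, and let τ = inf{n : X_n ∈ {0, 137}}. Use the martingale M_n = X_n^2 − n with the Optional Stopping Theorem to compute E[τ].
E[τ] = 1270

M_n = X_n^2 − n is a martingale (since E[X_{n+1}^2 | F_n] = X_n^2 + 1). By OST (τ has finite mean in a bounded region), E[M_τ] = E[M_0] = X_0^2 − 0 = 127^2 = 16129. Also E[M_τ] = E[X_τ^2] − E[τ]. The walk exits at 0 or 137, with P(hit 137 first) = 127/137, so E[X_τ^2] = 137^2 · 127/137 + 0 = 17399. Thus E[τ] = E[X_τ^2] − E[M_τ] = 17399 − 16129 = 1270 = 127(137 − 127) = 1270.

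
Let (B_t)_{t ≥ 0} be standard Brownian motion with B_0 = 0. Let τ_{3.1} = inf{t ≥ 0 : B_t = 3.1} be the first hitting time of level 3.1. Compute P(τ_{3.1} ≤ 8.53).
P(τ_{3.1} ≤ 8.53) = 2(1 − Φ(3.1/√8.53)) = 2(1 − Φ(1.0614)) ≈ 0.2885

By the reflection principle for standard BM, P(τ_b ≤ t) = 2 · P(B_t ≥ b). Since B_t ~ N(0, t), P(B_t ≥ 3.1) = 1 − Φ(3.1/√t) = 1 − Φ(3.1/√8.53) = 1 − Φ(1.0614) ≈ 0.14425. Doubling: P(τ_{3.1} ≤ 8.53) ≈ 2 · 0.14425 = 0.28850 ≈ 0.2885.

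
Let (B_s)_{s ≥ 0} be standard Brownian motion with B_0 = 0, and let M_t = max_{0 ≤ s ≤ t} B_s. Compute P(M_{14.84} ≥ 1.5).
P(M_{14.84} ≥ 1.5) = 2·P(B_{14.84} ≥ 1.5) = 2(1 − Φ(1.5/√14.84)) ≈ 0.6970

By the reflection principle for Brownian motion, P(M_t ≥ a) = 2 · P(B_t ≥ a) for a ≥ 0. Since B_t ~ N(0, t), P(B_t ≥ 1.5) = 1 − Φ(1.5/√t) = 1 − Φ(1.5/√14.84) = 1 − Φ(0.3894). So
  P(M_{14.84} ≥ 1.5) = 2(1 − Φ(0.3894)) ≈ 0.6970.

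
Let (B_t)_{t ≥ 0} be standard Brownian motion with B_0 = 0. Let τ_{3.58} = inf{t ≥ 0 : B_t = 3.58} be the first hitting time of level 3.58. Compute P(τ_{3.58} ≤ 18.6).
P(τ_{3.58} ≤ 18.6) = 2(1 − Φ(3.58/√18.6)) = 2(1 − Φ(0.8301)) ≈ 0.4065

By the reflection principle for standard BM, P(τ_b ≤ t) = 2 · P(B_t ≥ b). Since B_t ~ N(0, t), P(B_t ≥ 3.58) = 1 − Φ(3.58/√t) = 1 − Φ(3.58/√18.6) = 1 − Φ(0.8301) ≈ 0.20324. Doubling: P(τ_{3.58} ≤ 18.6) ≈ 2 · 0.20324 = 0.40648 ≈ 0.4065.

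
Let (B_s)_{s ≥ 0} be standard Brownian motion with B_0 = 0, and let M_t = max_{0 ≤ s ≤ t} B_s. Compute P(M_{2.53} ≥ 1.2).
P(M_{2.53} ≥ 1.2) = 2·P(B_{2.53} ≥ 1.2) = 2(1 − Φ(1.2/√2.53)) ≈ 0.4506

By the reflection principle for Brownian motion, P(M_t ≥ a) = 2 · P(B_t ≥ a) for a ≥ 0. Since B_t ~ N(0, t), P(B_t ≥ 1.2) = 1 − Φ(1.2/√t) = 1 − Φ(1.2/√2.53) = 1 − Φ(0.7544). So
  P(M_{2.53} ≥ 1.2) = 2(1 − Φ(0.7544)) ≈ 0.4506.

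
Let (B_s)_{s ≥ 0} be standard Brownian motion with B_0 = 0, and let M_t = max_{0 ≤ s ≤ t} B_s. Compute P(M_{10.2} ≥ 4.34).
P(M_{10.2} ≥ 4.34) = 2·P(B_{10.2} ≥ 4.34) = 2(1 − Φ(4.34/√10.2)) ≈ 0.1742

By the reflection principle for Brownian motion, P(M_t ≥ a) = 2 · P(B_t ≥ a) for a ≥ 0. Since B_t ~ N(0, t), P(B_t ≥ 4.34) = 1 − Φ(4.34/√t) = 1 − Φ(4.34/√10.2) = 1 − Φ(1.3589). So
  P(M_{10.2} ≥ 4.34) = 2(1 − Φ(1.3589)) ≈ 0.1742.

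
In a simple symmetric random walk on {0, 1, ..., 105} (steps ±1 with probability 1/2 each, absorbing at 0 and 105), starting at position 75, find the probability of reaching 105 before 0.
P(hit 105 before 0) = 75/105 = 5/7

Let u_k = P(hit 105 before 0 | start at k). Then u_0 = 0, u_105 = 1, and u_k = u_{k-1}/2 + u_{k+1}/2 for 1 ≤ k ≤ 104. This harmonic recurrence is solved by u_k = k/105, giving u_75 = 75/105 = 5/7.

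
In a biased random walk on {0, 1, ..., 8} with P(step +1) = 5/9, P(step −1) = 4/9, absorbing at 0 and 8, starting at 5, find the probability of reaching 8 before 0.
P(hit 8 before 0) = (1 − (4/5)^5) / (1 − (4/5)^8) = 262625/325089

Let u_k denote P(reach 8 before 0 | start at k). Boundary: u_0 = 0, u_8 = 1. Recurrence: u_k = 5/9·u_{k+1} + 4/9·u_{k-1} for 1 ≤ k ≤ 7. Try u_k = A + B·r^k with r = q/p = (4/9)/(5/9) = 4/5. Substitution satisfies the recurrence; boundary conditions give:
  u_k = (1 − r^k) / (1 − r^N) = (1 − (4/5)^5) / (1 − (4/5)^8) = 262625/325089.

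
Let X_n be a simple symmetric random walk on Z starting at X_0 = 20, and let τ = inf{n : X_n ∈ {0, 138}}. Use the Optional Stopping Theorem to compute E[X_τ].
E[X_τ] = 20

X_n is a martingale and τ is a bounded-mean stopping time (indeed τ is finite a.s. with bounded expectation since the walk is in a bounded region). By the OST, E[X_τ] = E[X_0] = 20. Equivalently: E[X_τ] = 138 · P(hit 138 first) + 0 · P(hit 0 first) = 138 · (20/138) = 20.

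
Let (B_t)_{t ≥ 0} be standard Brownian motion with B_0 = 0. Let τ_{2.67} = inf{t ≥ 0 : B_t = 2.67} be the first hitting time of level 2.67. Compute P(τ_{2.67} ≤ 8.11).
P(τ_{2.67} ≤ 8.11) = 2(1 − Φ(2.67/√8.11)) = 2(1 − Φ(0.9376)) ≈ 0.3485

By the reflection principle for standard BM, P(τ_b ≤ t) = 2 · P(B_t ≥ b). Since B_t ~ N(0, t), P(B_t ≥ 2.67) = 1 − Φ(2.67/√t) = 1 − Φ(2.67/√8.11) = 1 − Φ(0.9376) ≈ 0.17423. Doubling: P(τ_{2.67} ≤ 8.11) ≈ 2 · 0.17423 = 0.34846 ≈ 0.3485.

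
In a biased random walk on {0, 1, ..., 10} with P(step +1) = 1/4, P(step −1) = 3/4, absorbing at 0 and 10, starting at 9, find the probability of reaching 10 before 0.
P(hit 10 before 0) = (1 − (3)^9) / (1 − (3)^10) = 9841/29524

Let u_k denote P(reach 10 before 0 | start at k). Boundary: u_0 = 0, u_10 = 1. Recurrence: u_k = 1/4·u_{k+1} + 3/4·u_{k-1} for 1 ≤ k ≤ 9. Try u_k = A + B·r^k with r = q/p = (3/4)/(1/4) = 3. Substitution satisfies the recurrence; boundary conditions give:
  u_k = (1 − r^k) / (1 − r^N) = (1 − (3)^9) / (1 − (3)^10) = 9841/29524.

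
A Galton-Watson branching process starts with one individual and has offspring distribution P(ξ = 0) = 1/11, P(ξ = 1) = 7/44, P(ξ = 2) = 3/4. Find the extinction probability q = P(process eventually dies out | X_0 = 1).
q = 4/33

The pgf is f(s) = 1/11 + 7/44·s + 3/4·s². The extinction probability q is the smallest fixed point of f in [0, 1]. Setting s = f(s):
  3/4·s² + (7/44 − 1)·s + 1/11 = 0
  3/4·s² − (1/11 + 3/4)·s + 1/11 = 0
which factors as (s − 1)·(3/4·s − 1/11) = 0, giving roots s = 1 and s = (1/11)/(3/4) = 4/33.
Mean offspring μ = 7/44 + 2·3/4 = 73/44 > 1 (supercritical), so q < 1. The extinction probability is the smaller root: q = (1/11)/(3/4) = 4/33.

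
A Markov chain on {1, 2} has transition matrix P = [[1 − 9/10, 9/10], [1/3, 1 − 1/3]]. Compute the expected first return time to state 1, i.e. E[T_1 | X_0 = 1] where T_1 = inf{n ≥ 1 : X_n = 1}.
E[T_1 | X_0 = 1] = 1/π_1 = 37/10

For an irreducible recurrent Markov chain with stationary distribution π, E[T_i | X_0 = i] = 1/π_i (Kac's formula). Here π_1 = (1/3)/(9/10 + 1/3) = (1/3)/(37/30) = 10/37, so E[T_1 | X_0 = 1] = 1/π_1 = (9/10 + 1/3)/(1/3) = (37/30)/(1/3) = 37/10.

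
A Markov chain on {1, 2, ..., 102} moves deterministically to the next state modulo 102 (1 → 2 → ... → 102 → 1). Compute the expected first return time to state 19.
E[T_19 | X_0 = 19] = 102

The chain cycles deterministically, so starting at state 19 it returns in exactly 102 steps. Equivalently, the stationary distribution is uniform π_j = 1/102 for every state j, so by Kac's formula E[T_19] = 1/π_19 = 102.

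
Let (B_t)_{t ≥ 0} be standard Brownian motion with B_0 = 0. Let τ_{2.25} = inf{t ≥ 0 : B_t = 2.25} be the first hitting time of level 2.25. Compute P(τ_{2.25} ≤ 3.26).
P(τ_{2.25} ≤ 3.26) = 2(1 − Φ(2.25/√3.26)) = 2(1 − Φ(1.2462)) ≈ 0.2127

By the reflection principle for standard BM, P(τ_b ≤ t) = 2 · P(B_t ≥ b). Since B_t ~ N(0, t), P(B_t ≥ 2.25) = 1 − Φ(2.25/√t) = 1 − Φ(2.25/√3.26) = 1 − Φ(1.2462) ≈ 0.10635. Doubling: P(τ_{2.25} ≤ 3.26) ≈ 2 · 0.10635 = 0.21270 ≈ 0.2127.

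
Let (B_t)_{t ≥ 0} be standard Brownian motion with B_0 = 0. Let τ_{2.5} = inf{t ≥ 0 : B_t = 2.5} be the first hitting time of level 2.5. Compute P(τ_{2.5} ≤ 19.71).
P(τ_{2.5} ≤ 19.71) = 2(1 − Φ(2.5/√19.71)) = 2(1 − Φ(0.5631)) ≈ 0.5734

By the reflection principle for standard BM, P(τ_b ≤ t) = 2 · P(B_t ≥ b). Since B_t ~ N(0, t), P(B_t ≥ 2.5) = 1 − Φ(2.5/√t) = 1 − Φ(2.5/√19.71) = 1 − Φ(0.5631) ≈ 0.28668. Doubling: P(τ_{2.5} ≤ 19.71) ≈ 2 · 0.28668 = 0.57336 ≈ 0.5734.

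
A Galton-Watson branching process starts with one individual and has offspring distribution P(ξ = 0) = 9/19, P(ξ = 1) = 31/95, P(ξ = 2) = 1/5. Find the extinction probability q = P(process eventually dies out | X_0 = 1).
q = 1

Mean offspring μ = 0·9/19 + 1·31/95 + 2·1/5 = 69/95 ≤ 1. For μ ≤ 1 with offspring not concentrated at 1, the Galton-Watson process goes extinct almost surely, so q = 1.
(Algebraic check: The pgf is f(s) = 9/19 + 31/95·s + 1/5·s². The extinction probability q is the smallest fixed point of f in [0, 1]. Setting s = f(s):
  1/5·s² + (31/95 − 1)·s + 9/19 = 0
  1/5·s² − (9/19 + 1/5)·s + 9/19 = 0
which factors as (s − 1)·(1/5·s − 9/19) = 0, giving roots s = 1 and s = (9/19)/(1/5) = 45/19. Since 45/19 ≥ 1, the smallest root in [0, 1] is s = 1.)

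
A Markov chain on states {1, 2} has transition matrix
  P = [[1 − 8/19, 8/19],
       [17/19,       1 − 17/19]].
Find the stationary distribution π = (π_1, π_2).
π_1 = 17/25, π_2 = 8/25

Solve πP = π with π_1 + π_2 = 1. From πP = π: π_1 · (1 − 8/19) + π_2 · 17/19 = π_1 ⇒ π_2 · 17/19 = π_1 · 8/19 ⇒ π_2/π_1 = (8/19)/(17/19) = 8/17. Together with π_1 + π_2 = 1:
  π_1 = (17/19)/(8/19 + 17/19) = (17/19)/(25/19) = 17/25,
  π_2 = (8/19)/(8/19 + 17/19) = (8/19)/(25/19) = 8/25.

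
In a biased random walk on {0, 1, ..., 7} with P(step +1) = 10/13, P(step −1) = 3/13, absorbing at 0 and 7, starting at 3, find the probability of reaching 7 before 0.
P(hit 7 before 0) = (1 − (3/10)^3) / (1 − (3/10)^7) = 1390000/1428259

Let u_k denote P(reach 7 before 0 | start at k). Boundary: u_0 = 0, u_7 = 1. Recurrence: u_k = 10/13·u_{k+1} + 3/13·u_{k-1} for 1 ≤ k ≤ 6. Try u_k = A + B·r^k with r = q/p = (3/13)/(10/13) = 3/10. Substitution satisfies the recurrence; boundary conditions give:
  u_k = (1 − r^k) / (1 − r^N) = (1 − (3/10)^3) / (1 − (3/10)^7) = 1390000/1428259.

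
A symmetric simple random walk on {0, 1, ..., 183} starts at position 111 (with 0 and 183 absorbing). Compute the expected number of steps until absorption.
E[τ | X_0 = 111] = 7992

Let v_k = E[τ | X_0 = k]. Boundary: v_0 = v_183 = 0. Recurrence: v_k = 1 + (v_{k-1} + v_{k+1})/2 for 1 ≤ k ≤ 182. The particular solution to v_k − (v_{k-1} + v_{k+1})/2 = 1 is v_k = −k^2. Adding homogeneous solution A + B k and matching boundaries gives v_k = k (183 − k). Substituting k = 111: v_111 = 111 · 72 = 7992.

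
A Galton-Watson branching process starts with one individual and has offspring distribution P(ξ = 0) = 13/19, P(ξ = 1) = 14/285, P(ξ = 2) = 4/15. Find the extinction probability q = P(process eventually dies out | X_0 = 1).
q = 1

Mean offspring μ = 0·13/19 + 1·14/285 + 2·4/15 = 166/285 ≤ 1. For μ ≤ 1 with offspring not concentrated at 1, the Galton-Watson process goes extinct almost surely, so q = 1.
(Algebraic check: The pgf is f(s) = 13/19 + 14/285·s + 4/15·s². The extinction probability q is the smallest fixed point of f in [0, 1]. Setting s = f(s):
  4/15·s² + (14/285 − 1)·s + 13/19 = 0
  4/15·s² − (13/19 + 4/15)·s + 13/19 = 0
which factors as (s − 1)·(4/15·s − 13/19) = 0, giving roots s = 1 and s = (13/19)/(4/15) = 195/76. Since 195/76 ≥ 1, the smallest root in [0, 1] is s = 1.)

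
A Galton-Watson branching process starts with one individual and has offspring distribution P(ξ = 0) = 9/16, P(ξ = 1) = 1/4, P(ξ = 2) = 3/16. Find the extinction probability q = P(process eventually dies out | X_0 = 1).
q = 1

Mean offspring μ = 0·9/16 + 1·1/4 + 2·3/16 = 5/8 ≤ 1. For μ ≤ 1 with offspring not concentrated at 1, the Galton-Watson process goes extinct almost surely, so q = 1.
(Algebraic check: The pgf is f(s) = 9/16 + 1/4·s + 3/16·s². The extinction probability q is the smallest fixed point of f in [0, 1]. Setting s = f(s):
  3/16·s² + (1/4 − 1)·s + 9/16 = 0
  3/16·s² − (9/16 + 3/16)·s + 9/16 = 0
which factors as (s − 1)·(3/16·s − 9/16) = 0, giving roots s = 1 and s = (9/16)/(3/16) = 3. Since 3 ≥ 1, the smallest root in [0, 1] is s = 1.)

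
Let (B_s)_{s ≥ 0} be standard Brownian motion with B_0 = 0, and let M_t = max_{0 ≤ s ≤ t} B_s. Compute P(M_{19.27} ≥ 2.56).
P(M_{19.27} ≥ 2.56) = 2·P(B_{19.27} ≥ 2.56) = 2(1 − Φ(2.56/√19.27)) ≈ 0.5598

By the reflection principle for Brownian motion, P(M_t ≥ a) = 2 · P(B_t ≥ a) for a ≥ 0. Since B_t ~ N(0, t), P(B_t ≥ 2.56) = 1 − Φ(2.56/√t) = 1 − Φ(2.56/√19.27) = 1 − Φ(0.5832). So
  P(M_{19.27} ≥ 2.56) = 2(1 − Φ(0.5832)) ≈ 0.5598.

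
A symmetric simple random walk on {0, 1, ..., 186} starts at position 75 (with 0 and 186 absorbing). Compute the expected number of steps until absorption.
E[τ | X_0 = 75] = 8325

Let v_k = E[τ | X_0 = k]. Boundary: v_0 = v_186 = 0. Recurrence: v_k = 1 + (v_{k-1} + v_{k+1})/2 for 1 ≤ k ≤ 185. The particular solution to v_k − (v_{k-1} + v_{k+1})/2 = 1 is v_k = −k^2. Adding homogeneous solution A + B k and matching boundaries gives v_k = k (186 − k). Substituting k = 75: v_75 = 75 · 111 = 8325.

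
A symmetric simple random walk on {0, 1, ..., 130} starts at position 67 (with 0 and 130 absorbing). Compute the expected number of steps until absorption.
E[τ | X_0 = 67] = 4221

Let v_k = E[τ | X_0 = k]. Boundary: v_0 = v_130 = 0. Recurrence: v_k = 1 + (v_{k-1} + v_{k+1})/2 for 1 ≤ k ≤ 129. The particular solution to v_k − (v_{k-1} + v_{k+1})/2 = 1 is v_k = −k^2. Adding homogeneous solution A + B k and matching boundaries gives v_k = k (130 − k). Substituting k = 67: v_67 = 67 · 63 = 4221.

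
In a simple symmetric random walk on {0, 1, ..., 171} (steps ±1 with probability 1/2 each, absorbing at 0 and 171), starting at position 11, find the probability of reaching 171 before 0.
P(hit 171 before 0) = 11/171

Let u_k = P(hit 171 before 0 | start at k). Then u_0 = 0, u_171 = 1, and u_k = u_{k-1}/2 + u_{k+1}/2 for 1 ≤ k ≤ 170. This harmonic recurrence is solved by u_k = k/171, giving u_11 = 11/171.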